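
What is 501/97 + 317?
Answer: 31250/97 ≈ 322.17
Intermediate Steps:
501/97 + 317 = 31250/97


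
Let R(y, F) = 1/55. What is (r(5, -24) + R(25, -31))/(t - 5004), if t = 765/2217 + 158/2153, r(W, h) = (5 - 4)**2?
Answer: -89099752/437856842005 ≈ -0.00020349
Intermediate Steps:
r(W, h) = 1 (r(W, h) = 1**2 = 1)
R(y, F) = 1/55
t = 665777/1591067 (t = 765*(1/2217) + 158*(1/2153) = 255/739 + 158/2153 = 665777/1591067 ≈ 0.41845)
(r(5, -24) + R(25, -31))/(t - 5004) = (1 + 1/55)/(665777/1591067 - 5004) = 56/(55*(-7961033491/1591067)) = (56/55)*(-1591067/7961033491) = -89099752/437856842005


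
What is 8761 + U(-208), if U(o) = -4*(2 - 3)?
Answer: 8765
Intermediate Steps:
U(o) = 4 (U(o) = -4*(-1) = 4)
8761 + U(-208) = 8761 + 4 = 8765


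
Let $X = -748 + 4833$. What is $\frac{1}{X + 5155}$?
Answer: $\frac{1}{9240} \approx 0.00010823$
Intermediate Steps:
$X = 4085$
$\frac{1}{X + 5155} = \frac{1}{4085 + 5155} = \frac{1}{9240}$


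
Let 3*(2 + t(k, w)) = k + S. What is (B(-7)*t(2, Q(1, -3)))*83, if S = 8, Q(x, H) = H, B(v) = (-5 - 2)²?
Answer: 16268/3 ≈ 5422.7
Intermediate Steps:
B(v) = 49 (B(v) = (-7)² = 49)
t(k, w) = ⅔ + k/3 (t(k, w) = -2 + (k + 8)/3 = -2 + (8 + k)/3 = -2 + (8/3 + k/3) = ⅔ + k/3)
(B(-7)*t(2, Q(1, -3)))*83 = (49*(⅔ + (⅓)*2))*83 = (49*(⅔ + ⅔))*83 = (49*(4/3))*83 = (196/3)*83 = 16268/3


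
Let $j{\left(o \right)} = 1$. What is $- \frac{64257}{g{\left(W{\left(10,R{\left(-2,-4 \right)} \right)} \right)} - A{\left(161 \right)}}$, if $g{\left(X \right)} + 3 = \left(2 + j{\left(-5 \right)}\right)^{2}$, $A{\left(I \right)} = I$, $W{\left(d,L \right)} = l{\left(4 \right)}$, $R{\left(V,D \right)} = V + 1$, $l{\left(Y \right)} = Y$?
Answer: $\frac{64257}{155} \approx 414.56$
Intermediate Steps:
$R{\left(V,D \right)} = 1 + V$
$W{\left(d,L \right)} = 4$
$g{\left(X \right)} = 6$ ($g{\left(X \right)} = -3 + \left(2 + 1\right)^{2} = -3 + 3^{2} = -3 + 9 = 6$)
$- \frac{64257}{g{\left(W{\left(10,R{\left(-2,-4 \right)} \right)} \right)} - A{\left(161 \right)}} = - \frac{64257}{6 - 161} = - \frac{64257}{-155} = \left(-64257\right) \left(- \frac{1}{155}\right) = \frac{64257}{155}$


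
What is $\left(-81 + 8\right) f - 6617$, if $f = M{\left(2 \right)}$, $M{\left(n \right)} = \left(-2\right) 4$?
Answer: $-6033$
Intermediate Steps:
$M{\left(n \right)} = -8$
$f = -8$
$\left(-81 + 8\right) f - 6617 = \left(-81 + 8\right) \left(-8\right) - 6617 = \left(-73\right) \left(-8\right) - 6617 = 584 - 6617 = -6033$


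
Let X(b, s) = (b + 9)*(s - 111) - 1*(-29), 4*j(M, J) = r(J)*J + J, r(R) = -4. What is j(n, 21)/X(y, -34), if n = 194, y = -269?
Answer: -63/150916 ≈ -0.00041745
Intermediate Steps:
j(M, J) = -3*J/4 (j(M, J) = (-4*J + J)/4 = (-3*J)/4 = -3*J/4)
X(b, s) = 29 + (-111 + s)*(9 + b) (X(b, s) = (9 + b)*(-111 + s) + 29 = (-111 + s)*(9 + b) + 29 = 29 + (-111 + s)*(9 + b))
j(n, 21)/X(y, -34) = (-¾*21)/(-970 - 111*(-269) + 9*(-34) - 269*(-34)) = -63/(4*(-970 + 29859 - 306 + 9146)) = -63/4/37729 = -63/4*1/37729 = -63/150916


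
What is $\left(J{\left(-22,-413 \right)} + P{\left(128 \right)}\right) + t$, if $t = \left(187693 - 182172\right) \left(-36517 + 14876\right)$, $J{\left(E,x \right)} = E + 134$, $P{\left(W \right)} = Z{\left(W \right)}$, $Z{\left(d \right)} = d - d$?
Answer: $-119479849$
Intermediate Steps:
$Z{\left(d \right)} = 0$
$P{\left(W \right)} = 0$
$J{\left(E,x \right)} = 134 + E$
$t = -119479961$ ($t = 5521 \left(-21641\right) = -119479961$)
$\left(J{\left(-22,-413 \right)} + P{\left(128 \right)}\right) + t = \left(\left(134 - 22\right) + 0\right) - 119479961 = \left(112 + 0\right) - 119479961 = 112 - 119479961 = -119479849$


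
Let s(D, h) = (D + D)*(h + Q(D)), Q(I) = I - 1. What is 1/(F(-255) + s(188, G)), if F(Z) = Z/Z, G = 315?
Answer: 1/188753 ≈ 5.2979e-6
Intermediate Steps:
Q(I) = -1 + I
s(D, h) = 2*D*(-1 + D + h) (s(D, h) = (D + D)*(h + (-1 + D)) = (2*D)*(-1 + D + h) = 2*D*(-1 + D + h))
F(Z) = 1
1/(F(-255) + s(188, G)) = 1/(1 + 2*188*(-1 + 188 + 315)) = 1/(1 + 2*188*502) = 1/(1 + 188752) = 1/188753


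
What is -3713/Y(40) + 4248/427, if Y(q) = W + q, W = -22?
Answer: -1508987/7686 ≈ -196.33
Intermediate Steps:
Y(q) = -22 + q
-3713/Y(40) + 4248/427 = -3713/(-22 + 40) + 4248/427 = -3713/18 + 4248*(1/427) = -3713*1/18 + 4248/427 = -3713/18 + 4248/427 = -1508987/7686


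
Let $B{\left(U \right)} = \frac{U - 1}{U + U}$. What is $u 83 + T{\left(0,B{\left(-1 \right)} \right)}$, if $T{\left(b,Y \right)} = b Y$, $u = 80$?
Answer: $6640$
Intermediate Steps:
$B{\left(U \right)} = \frac{-1 + U}{2 U}$
$T{\left(b,Y \right)} = Y b$
$u 83 + T{\left(0,B{\left(-1 \right)} \right)} = 80 \cdot 83 + \frac{-1 - 1}{2 \left(-1\right)} 0 = 6640 + \frac{1}{2} \left(-1\right) \left(-2\right) 0 = 6640 + 1 \cdot 0 = 6640 + 0 = 6640$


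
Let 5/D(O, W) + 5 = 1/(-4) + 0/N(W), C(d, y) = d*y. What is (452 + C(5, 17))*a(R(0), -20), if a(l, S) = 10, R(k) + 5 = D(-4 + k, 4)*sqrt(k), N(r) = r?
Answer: 5370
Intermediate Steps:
D(O, W) = -20/21 (D(O, W) = 5/(-5 + (1/(-4) + 0/W)) = 5/(-5 + (1*(-1/4) + 0)) = 5/(-5 + (-1/4 + 0)) = 5/(-5 - 1/4) = 5/(-21/4) = 5*(-4/21) = -20/21)
R(k) = -5 - 20*sqrt(k)/21
(452 + C(5, 17))*a(R(0), -20) = (452 + 5*17)*10 = (452 + 85)*10 = 537*10 = 5370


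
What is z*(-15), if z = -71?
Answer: 1065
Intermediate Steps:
z*(-15) = -71*(-15) = 1065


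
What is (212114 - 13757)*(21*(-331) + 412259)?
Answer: 80395678956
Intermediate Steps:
(212114 - 13757)*(21*(-331) + 412259) = 198357*(-6951 + 412259) = 198357*405308 = 80395678956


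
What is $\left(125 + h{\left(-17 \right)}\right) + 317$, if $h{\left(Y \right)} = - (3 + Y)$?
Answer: $456$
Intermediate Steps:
$h{\left(Y \right)} = -3 - Y$
$\left(125 + h{\left(-17 \right)}\right) + 317 = \left(125 - -14\right) + 317 = \left(125 + \left(-3 + 17\right)\right) + 317 = \left(125 + 14\right) + 317 = 139 + 317 = 456$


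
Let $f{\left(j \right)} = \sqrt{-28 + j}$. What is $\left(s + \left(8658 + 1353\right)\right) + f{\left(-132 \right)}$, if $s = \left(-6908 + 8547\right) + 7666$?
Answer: $19316 + 4 i \sqrt{10} \approx 19316.0 + 12.649 i$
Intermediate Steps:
$s = 9305$ ($s = 1639 + 7666 = 9305$)
$\left(s + \left(8658 + 1353\right)\right) + f{\left(-132 \right)} = \left(9305 + \left(8658 + 1353\right)\right) + \sqrt{-28 - 132} = \left(9305 + 10011\right) + \sqrt{-160} = 19316 + 4 i \sqrt{10}$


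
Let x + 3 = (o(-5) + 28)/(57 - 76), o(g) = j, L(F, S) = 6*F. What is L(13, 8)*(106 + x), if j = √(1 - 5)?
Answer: 150462/19 - 156*I/19 ≈ 7919.1 - 8.2105*I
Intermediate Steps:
j = 2*I (j = √(-4) = 2*I ≈ 2.0*I)
o(g) = 2*I
x = -85/19 - 2*I/19 (x = -3 + (2*I + 28)/(57 - 76) = -3 + (28 + 2*I)/(-19) = -3 + (28 + 2*I)*(-1/19) = -3 + (-28/19 - 2*I/19) = -85/19 - 2*I/19 ≈ -4.4737 - 0.10526*I)
L(13, 8)*(106 + x) = (6*13)*(106 + (-85/19 - 2*I/19)) = 78*(1929/19 - 2*I/19) = 150462/19 - 156*I/19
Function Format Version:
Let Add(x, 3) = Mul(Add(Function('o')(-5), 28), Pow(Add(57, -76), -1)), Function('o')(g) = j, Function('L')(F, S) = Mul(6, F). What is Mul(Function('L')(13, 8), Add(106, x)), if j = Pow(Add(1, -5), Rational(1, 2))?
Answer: Add(Rational(150462, 19), Mul(Rational(-156, 19), I)) ≈ Add(7919.1, Mul(-8.2105, I))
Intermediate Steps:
j = Mul(2, I) (j = Pow(-4, Rational(1, 2)) = Mul(2, I) ≈ Mul(2.0000, I))
Function('o')(g) = Mul(2, I)
x = Add(Rational(-85, 19), Mul(Rational(-2, 19), I)) (x = Add(-3, Mul(Add(Mul(2, I), 28), Pow(Add(57, -76), -1))) = Add(-3, Mul(Add(28, Mul(2, I)), Pow(-19, -1))) = Add(-3, Mul(Add(28, Mul(2, I)), Rational(-1, 19))) = Add(-3, Add(Rational(-28, 19), Mul(Rational(-2, 19), I))) = Add(Rational(-85, 19), Mul(Rational(-2, 19), I)) ≈ Add(-4.4737, Mul(-0.10526, I)))
Mul(Function('L')(13, 8), Add(106, x)) = Mul(Mul(6, 13), Add(106, Add(Rational(-85, 19), Mul(Rational(-2, 19), I)))) = Mul(78, Add(Rational(1929, 19), Mul(Rational(-2, 19), I))) = Add(Rational(150462, 19), Mul(Rational(-156, 19), I))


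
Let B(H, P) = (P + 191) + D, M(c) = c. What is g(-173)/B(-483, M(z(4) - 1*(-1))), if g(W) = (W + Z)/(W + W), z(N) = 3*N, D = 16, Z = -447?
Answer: 31/3806 ≈ 0.0081450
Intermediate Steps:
B(H, P) = 207 + P (B(H, P) = (P + 191) + 16 = (191 + P) + 16 = 207 + P)
g(W) = (-447 + W)/(2*W) (g(W) = (W - 447)/(W + W) = (-447 + W)/((2*W)) = (-447 + W)*(1/(2*W)) = (-447 + W)/(2*W))
g(-173)/B(-483, M(z(4) - 1*(-1))) = ((1/2)*(-447 - 173)/(-173))/(207 + (3*4 - 1*(-1))) = ((1/2)*(-1/173)*(-620))/(207 + (12 + 1)) = 310/(173*(207 + 13)) = (310/173)/220 = (310/173)*(1/220) = 31/3806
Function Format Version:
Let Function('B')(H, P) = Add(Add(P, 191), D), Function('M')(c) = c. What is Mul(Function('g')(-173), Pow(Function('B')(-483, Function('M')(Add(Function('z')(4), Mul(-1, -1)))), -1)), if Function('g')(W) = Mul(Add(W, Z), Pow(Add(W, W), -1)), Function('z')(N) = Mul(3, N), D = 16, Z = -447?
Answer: Rational(31, 3806) ≈ 0.0081450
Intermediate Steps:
Function('B')(H, P) = Add(207, P) (Function('B')(H, P) = Add(Add(P, 191), 16) = Add(Add(191, P), 16) = Add(207, P))
Function('g')(W) = Mul(Rational(1, 2), Pow(W, -1), Add(-447, W)) (Function('g')(W) = Mul(Add(W, -447), Pow(Add(W, W), -1)) = Mul(Add(-447, W), Pow(Mul(2, W), -1)) = Mul(Add(-447, W), Mul(Rational(1, 2), Pow(W, -1))) = Mul(Rational(1, 2), Pow(W, -1), Add(-447, W)))
Mul(Function('g')(-173), Pow(Function('B')(-483, Function('M')(Add(Function('z')(4), Mul(-1, -1)))), -1)) = Mul(Mul(Rational(1, 2), Pow(-173, -1), Add(-447, -173)), Pow(Add(207, Add(Mul(3, 4), Mul(-1, -1))), -1)) = Mul(Mul(Rational(1, 2), Rational(-1, 173), -620), Pow(Add(207, Add(12, 1)), -1)) = Mul(Rational(310, 173), Pow(Add(207, 13), -1)) = Mul(Rational(310, 173), Pow(220, -1)) = Mul(Rational(310, 173), Rational(1, 220)) = Rational(31, 3806)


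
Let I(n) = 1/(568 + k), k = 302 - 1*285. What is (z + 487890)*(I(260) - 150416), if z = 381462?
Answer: -25499067544456/195 ≈ -1.3076e+11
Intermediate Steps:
k = 17 (k = 302 - 285 = 17)
I(n) = 1/585 (I(n) = 1/(568 + 17) = 1/585)
(z + 487890)*(I(260) - 150416) = (381462 + 487890)*(1/585 - 150416) = 869352*(-87993359/585) = -25499067544456/195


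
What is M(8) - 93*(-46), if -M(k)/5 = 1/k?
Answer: 34219/8 ≈ 4277.4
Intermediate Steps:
M(k) = -5/k
M(8) - 93*(-46) = -5/8 - 93*(-46) = -5*⅛ + 4278 = -5/8 + 4278 = 34219/8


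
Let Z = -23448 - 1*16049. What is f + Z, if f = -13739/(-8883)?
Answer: -350838112/8883 ≈ -39495.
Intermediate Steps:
Z = -39497 (Z = -23448 - 16049 = -39497)
f = 13739/8883 (f = -13739*(-1/8883) = 13739/8883 ≈ 1.5467)
f + Z = 13739/8883 - 39497 = -350838112/8883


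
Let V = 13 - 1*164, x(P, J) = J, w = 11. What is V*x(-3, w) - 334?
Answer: -1995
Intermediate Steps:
V = -151 (V = 13 - 164 = -151)
V*x(-3, w) - 334 = -151*11 - 334 = -1661 - 334 = -1995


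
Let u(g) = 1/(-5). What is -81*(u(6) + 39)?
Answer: -15714/5 ≈ -3142.8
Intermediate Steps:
u(g) = -⅕
-81*(u(6) + 39) = -81*(-⅕ + 39) = -81*194/5 = -15714/5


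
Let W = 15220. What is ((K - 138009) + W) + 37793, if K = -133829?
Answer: -218825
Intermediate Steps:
((K - 138009) + W) + 37793 = ((-133829 - 138009) + 15220) + 37793 = (-271838 + 15220) + 37793 = -256618 + 37793 = -218825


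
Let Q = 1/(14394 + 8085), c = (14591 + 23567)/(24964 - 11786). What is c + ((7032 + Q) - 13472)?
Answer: -953426120210/148114131 ≈ -6437.1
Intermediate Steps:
c = 19079/6589 (c = 38158/13178 = 38158*(1/13178) = 19079/6589 ≈ 2.8956)
Q = 1/22479 ≈ 4.4486e-5
c + ((7032 + Q) - 13472) = 19079/6589 + ((7032 + 1/22479) - 13472) = 19079/6589 + (158072329/22479 - 13472) = 19079/6589 - 144764759/22479 = -953426120210/148114131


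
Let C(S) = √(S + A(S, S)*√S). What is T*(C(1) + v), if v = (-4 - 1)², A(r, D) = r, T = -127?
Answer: -3175 - 127*√2 ≈ -3354.6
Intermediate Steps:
C(S) = √(S + S^(3/2)) (C(S) = √(S + S*√S) = √(S + S^(3/2)))
v = 25 (v = (-5)² = 25)
T*(C(1) + v) = -127*(√(1 + 1^(3/2)) + 25) = -127*(√(1 + 1) + 25) = -127*(√2 + 25) = -127*(25 + √2) = -3175 - 127*√2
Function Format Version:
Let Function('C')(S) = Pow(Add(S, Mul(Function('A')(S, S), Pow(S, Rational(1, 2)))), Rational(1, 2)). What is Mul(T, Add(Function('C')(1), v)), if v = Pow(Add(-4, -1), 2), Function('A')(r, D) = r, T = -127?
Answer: Add(-3175, Mul(-127, Pow(2, Rational(1, 2)))) ≈ -3354.6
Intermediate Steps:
Function('C')(S) = Pow(Add(S, Pow(S, Rational(3, 2))), Rational(1, 2)) (Function('C')(S) = Pow(Add(S, Mul(S, Pow(S, Rational(1, 2)))), Rational(1, 2)) = Pow(Add(S, Pow(S, Rational(3, 2))), Rational(1, 2)))
v = 25 (v = Pow(-5, 2) = 25)
Mul(T, Add(Function('C')(1), v)) = Mul(-127, Add(Pow(Add(1, Pow(1, Rational(3, 2))), Rational(1, 2)), 25)) = Mul(-127, Add(Pow(Add(1, 1), Rational(1, 2)), 25)) = Mul(-127, Add(Pow(2, Rational(1, 2)), 25)) = Mul(-127, Add(25, Pow(2, Rational(1, 2)))) = Add(-3175, Mul(-127, Pow(2, Rational(1, 2))))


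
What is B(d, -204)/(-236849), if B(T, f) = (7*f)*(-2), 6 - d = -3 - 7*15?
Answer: -2856/236849 ≈ -0.012058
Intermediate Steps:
d = 114 (d = 6 - (-3 - 7*15) = 6 - (-3 - 105) = 6 - 1*(-108) = 6 + 108 = 114)
B(T, f) = -14*f
B(d, -204)/(-236849) = -14*(-204)/(-236849) = 2856*(-1/236849) = -2856/236849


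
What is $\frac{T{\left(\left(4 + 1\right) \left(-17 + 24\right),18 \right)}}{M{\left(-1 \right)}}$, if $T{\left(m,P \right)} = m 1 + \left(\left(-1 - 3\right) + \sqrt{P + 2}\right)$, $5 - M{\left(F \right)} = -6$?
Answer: $\frac{31}{11} + \frac{2 \sqrt{5}}{11} \approx 3.2247$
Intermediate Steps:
$M{\left(F \right)} = 11$ ($M{\left(F \right)} = 5 - -6 = 5 + 6 = 11$)
$T{\left(m,P \right)} = -4 + m + \sqrt{2 + P}$ ($T{\left(m,P \right)} = m + \left(-4 + \sqrt{2 + P}\right) = -4 + m + \sqrt{2 + P}$)
$\frac{T{\left(\left(4 + 1\right) \left(-17 + 24\right),18 \right)}}{M{\left(-1 \right)}} = \frac{-4 + \left(4 + 1\right) \left(-17 + 24\right) + \sqrt{2 + 18}}{11} = \left(-4 + 5 \cdot 7 + \sqrt{20}\right) \frac{1}{11} = \left(-4 + 35 + 2 \sqrt{5}\right) \frac{1}{11} = \left(31 + 2 \sqrt{5}\right) \frac{1}{11} = \frac{31}{11} + \frac{2 \sqrt{5}}{11}$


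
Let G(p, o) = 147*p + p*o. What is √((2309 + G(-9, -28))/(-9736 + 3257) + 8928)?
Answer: √374766572246/6479 ≈ 94.487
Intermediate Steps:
G(p, o) = 147*p + o*p
√((2309 + G(-9, -28))/(-9736 + 3257) + 8928) = √((2309 - 9*(147 - 28))/(-9736 + 3257) + 8928) = √((2309 - 9*119)/(-6479) + 8928) = √((2309 - 1071)*(-1/6479) + 8928) = √(1238*(-1/6479) + 8928) = √(-1238/6479 + 8928) = √(57843274/6479) = √374766572246/6479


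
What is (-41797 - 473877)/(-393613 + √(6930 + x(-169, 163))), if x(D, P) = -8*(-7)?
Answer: 202975990162/154931186783 + 515674*√6986/154931186783 ≈ 1.3104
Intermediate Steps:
x(D, P) = 56
(-41797 - 473877)/(-393613 + √(6930 + x(-169, 163))) = (-41797 - 473877)/(-393613 + √(6930 + 56)) = -515674/(-393613 + √6986)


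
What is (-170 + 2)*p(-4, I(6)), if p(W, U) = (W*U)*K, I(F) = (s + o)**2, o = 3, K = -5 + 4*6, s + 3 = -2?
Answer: 51072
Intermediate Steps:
s = -5 (s = -3 - 2 = -5)
K = 19 (K = -5 + 24 = 19)
I(F) = 4 (I(F) = (-5 + 3)**2 = (-2)**2 = 4)
p(W, U) = 19*U*W (p(W, U) = (W*U)*19 = (U*W)*19 = 19*U*W)
(-170 + 2)*p(-4, I(6)) = (-170 + 2)*(19*4*(-4)) = -168*(-304) = 51072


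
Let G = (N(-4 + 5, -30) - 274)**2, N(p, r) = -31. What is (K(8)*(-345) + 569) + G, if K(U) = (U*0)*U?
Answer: 93594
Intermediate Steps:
G = 93025 (G = (-31 - 274)**2 = (-305)**2 = 93025)
K(U) = 0 (K(U) = 0*U = 0)
(K(8)*(-345) + 569) + G = (0*(-345) + 569) + 93025 = (0 + 569) + 93025 = 569 + 93025 = 93594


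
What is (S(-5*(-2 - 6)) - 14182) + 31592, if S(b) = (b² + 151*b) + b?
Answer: 25090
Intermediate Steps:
S(b) = b² + 152*b
(S(-5*(-2 - 6)) - 14182) + 31592 = ((-5*(-2 - 6))*(152 - 5*(-2 - 6)) - 14182) + 31592 = ((-5*(-8))*(152 - 5*(-8)) - 14182) + 31592 = (40*(152 + 40) - 14182) + 31592 = (40*192 - 14182) + 31592 = (7680 - 14182) + 31592 = -6502 + 31592 = 25090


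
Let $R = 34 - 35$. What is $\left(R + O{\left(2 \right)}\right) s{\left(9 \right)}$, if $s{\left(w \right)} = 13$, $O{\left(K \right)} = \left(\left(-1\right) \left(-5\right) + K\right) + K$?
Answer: $104$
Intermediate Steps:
$O{\left(K \right)} = 5 + 2 K$ ($O{\left(K \right)} = \left(5 + K\right) + K = 5 + 2 K$)
$R = -1$ ($R = 34 - 35 = -1$)
$\left(R + O{\left(2 \right)}\right) s{\left(9 \right)} = \left(-1 + \left(5 + 2 \cdot 2\right)\right) 13 = \left(-1 + \left(5 + 4\right)\right) 13 = \left(-1 + 9\right) 13 = 8 \cdot 13 = 104$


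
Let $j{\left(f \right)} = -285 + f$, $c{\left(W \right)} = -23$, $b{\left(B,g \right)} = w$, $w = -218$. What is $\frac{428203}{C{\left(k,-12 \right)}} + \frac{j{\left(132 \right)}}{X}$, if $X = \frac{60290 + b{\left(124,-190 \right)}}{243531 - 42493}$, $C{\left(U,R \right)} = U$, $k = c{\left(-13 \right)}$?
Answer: $- \frac{4405077223}{230276} \approx -19130.0$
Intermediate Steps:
$b{\left(B,g \right)} = -218$
$k = -23$
$X = \frac{30036}{100519}$ ($X = \frac{60290 - 218}{243531 - 42493} = \frac{60072}{201038} = 60072 \cdot \frac{1}{201038} = \frac{30036}{100519} \approx 0.29881$)
$\frac{428203}{C{\left(k,-12 \right)}} + \frac{j{\left(132 \right)}}{X} = \frac{428203}{-23} + \frac{-285 + 132}{\frac{30036}{100519}} = 428203 \left(- \frac{1}{23}\right) - \frac{5126469}{10012} = - \frac{428203}{23} - \frac{5126469}{10012} = - \frac{4405077223}{230276}$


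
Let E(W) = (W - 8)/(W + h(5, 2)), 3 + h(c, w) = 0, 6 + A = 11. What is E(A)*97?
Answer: -291/2 ≈ -145.50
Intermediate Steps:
A = 5 (A = -6 + 11 = 5)
h(c, w) = -3 (h(c, w) = -3 + 0 = -3)
E(W) = (-8 + W)/(-3 + W) (E(W) = (W - 8)/(W - 3) = (-8 + W)/(-3 + W))
E(A)*97 = ((-8 + 5)/(-3 + 5))*97 = (-3/2)*97 = ((1/2)*(-3))*97 = -3/2*97 = -291/2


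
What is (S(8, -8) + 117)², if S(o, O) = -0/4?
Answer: 13689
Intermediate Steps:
S(o, O) = 0 (S(o, O) = -0/4 = -1*0 = 0)
(S(8, -8) + 117)² = (0 + 117)² = 117² = 13689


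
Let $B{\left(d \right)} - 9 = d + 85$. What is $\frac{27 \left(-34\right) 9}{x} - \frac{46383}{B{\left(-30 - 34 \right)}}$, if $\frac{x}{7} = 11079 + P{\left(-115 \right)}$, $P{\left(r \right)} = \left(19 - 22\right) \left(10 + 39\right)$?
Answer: $- \frac{49300841}{31885} \approx -1546.2$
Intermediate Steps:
$P{\left(r \right)} = -147$ ($P{\left(r \right)} = \left(-3\right) 49 = -147$)
$x = 76524$ ($x = 7 \left(11079 - 147\right) = 7 \cdot 10932 = 76524$)
$B{\left(d \right)} = 94 + d$ ($B{\left(d \right)} = 9 + \left(d + 85\right) = 9 + \left(85 + d\right) = 94 + d$)
$\frac{27 \left(-34\right) 9}{x} - \frac{46383}{B{\left(-30 - 34 \right)}} = \frac{27 \left(-34\right) 9}{76524} - \frac{46383}{94 - 64} = \left(-918\right) 9 \cdot \frac{1}{76524} - \frac{46383}{94 - 64} = \left(-8262\right) \frac{1}{76524} - \frac{46383}{94 - 64} = - \frac{1377}{12754} - \frac{46383}{30} = - \frac{1377}{12754} - \frac{15461}{10} = - \frac{49300841}{31885}$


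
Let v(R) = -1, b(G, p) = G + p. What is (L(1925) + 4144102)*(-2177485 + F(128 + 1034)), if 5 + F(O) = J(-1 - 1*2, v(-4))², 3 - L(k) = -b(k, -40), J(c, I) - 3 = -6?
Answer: -9027814451190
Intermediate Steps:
J(c, I) = -3 (J(c, I) = 3 - 6 = -3)
L(k) = -37 + k (L(k) = 3 - (-1)*(k - 40) = 3 - (-1)*(-40 + k) = 3 - (40 - k) = 3 + (-40 + k) = -37 + k)
F(O) = 4 (F(O) = -5 + (-3)² = -5 + 9 = 4)
(L(1925) + 4144102)*(-2177485 + F(128 + 1034)) = ((-37 + 1925) + 4144102)*(-2177485 + 4) = (1888 + 4144102)*(-2177481) = 4145990*(-2177481) = -9027814451190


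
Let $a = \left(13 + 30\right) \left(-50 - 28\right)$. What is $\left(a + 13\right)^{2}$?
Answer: $11162281$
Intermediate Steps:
$a = -3354$ ($a = 43 \left(-78\right) = -3354$)
$\left(a + 13\right)^{2} = \left(-3354 + 13\right)^{2} = \left(-3341\right)^{2} = 11162281$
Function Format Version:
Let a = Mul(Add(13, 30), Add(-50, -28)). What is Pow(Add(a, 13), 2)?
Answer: 11162281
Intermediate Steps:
a = -3354 (a = Mul(43, -78) = -3354)
Pow(Add(a, 13), 2) = Pow(Add(-3354, 13), 2) = Pow(-3341, 2) = 11162281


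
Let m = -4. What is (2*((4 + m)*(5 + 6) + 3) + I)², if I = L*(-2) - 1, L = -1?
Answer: 49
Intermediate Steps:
I = 1 (I = -1*(-2) - 1 = 2 - 1 = 1)
(2*((4 + m)*(5 + 6) + 3) + I)² = (2*((4 - 4)*(5 + 6) + 3) + 1)² = (2*(0*11 + 3) + 1)² = (2*(0 + 3) + 1)² = (2*3 + 1)² = (6 + 1)² = 7² = 49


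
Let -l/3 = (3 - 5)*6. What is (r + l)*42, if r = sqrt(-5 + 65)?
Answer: 1512 + 84*sqrt(15) ≈ 1837.3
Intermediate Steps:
l = 36 (l = -3*(3 - 5)*6 = -(-6)*6 = -3*(-12) = 36)
r = 2*sqrt(15) (r = sqrt(60) = 2*sqrt(15) ≈ 7.7460)
(r + l)*42 = (2*sqrt(15) + 36)*42 = (36 + 2*sqrt(15))*42 = 1512 + 84*sqrt(15)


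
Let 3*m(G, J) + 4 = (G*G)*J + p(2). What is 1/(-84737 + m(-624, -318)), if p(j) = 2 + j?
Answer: -1/41358593 ≈ -2.4179e-8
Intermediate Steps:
m(G, J) = J*G²/3 (m(G, J) = -4/3 + ((G*G)*J + (2 + 2))/3 = -4/3 + (G²*J + 4)/3 = -4/3 + (J*G² + 4)/3 = -4/3 + (4 + J*G²)/3 = -4/3 + (4/3 + J*G²/3) = J*G²/3)
1/(-84737 + m(-624, -318)) = 1/(-84737 + (⅓)*(-318)*(-624)²) = 1/(-84737 + (⅓)*(-318)*389376) = 1/(-84737 - 41273856) = 1/(-41358593) = -1/41358593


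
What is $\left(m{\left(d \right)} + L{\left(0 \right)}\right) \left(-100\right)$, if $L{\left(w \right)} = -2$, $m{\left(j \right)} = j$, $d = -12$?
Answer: $1400$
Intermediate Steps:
$\left(m{\left(d \right)} + L{\left(0 \right)}\right) \left(-100\right) = \left(-12 - 2\right) \left(-100\right) = \left(-14\right) \left(-100\right) = 1400$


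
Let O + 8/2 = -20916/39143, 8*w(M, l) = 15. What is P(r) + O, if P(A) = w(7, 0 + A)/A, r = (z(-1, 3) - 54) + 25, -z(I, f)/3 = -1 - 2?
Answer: -5797045/1252576 ≈ -4.6281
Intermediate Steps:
z(I, f) = 9 (z(I, f) = -3*(-1 - 2) = -3*(-3) = 9)
w(M, l) = 15/8 (w(M, l) = (⅛)*15 = 15/8)
O = -177488/39143 (O = -4 - 20916/39143 = -177488/39143 ≈ -4.5343)
r = -20 (r = (9 - 54) + 25 = -45 + 25 = -20)
P(A) = 15/(8*A)
P(r) + O = (15/8)/(-20) - 177488/39143 = (15/8)*(-1/20) - 177488/39143 = -3/32 - 177488/39143 = -5797045/1252576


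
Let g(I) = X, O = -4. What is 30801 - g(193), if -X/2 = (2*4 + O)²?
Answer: 30833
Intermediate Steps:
X = -32 (X = -2*(2*4 - 4)² = -2*(8 - 4)² = -2*4² = -2*16 = -32)
g(I) = -32
30801 - g(193) = 30801 - 1*(-32) = 30801 + 32 = 30833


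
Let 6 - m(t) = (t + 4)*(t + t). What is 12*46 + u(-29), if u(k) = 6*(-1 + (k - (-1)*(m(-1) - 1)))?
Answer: 438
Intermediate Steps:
m(t) = 6 - 2*t*(4 + t) (m(t) = 6 - (t + 4)*(t + t) = 6 - (4 + t)*2*t = 6 - 2*t*(4 + t))
u(k) = 60 + 6*k (u(k) = 6*(-1 + (k - (-1)*((6 - 8*(-1) - 2*(-1)²) - 1))) = 6*(-1 + (k - (-1)*((6 + 8 - 2*1) - 1))) = 6*(-1 + (k - (-1)*((6 + 8 - 2) - 1))) = 6*(-1 + (k - (-1)*(12 - 1))) = 6*(-1 + (k - (-1)*11)) = 6*(-1 + (k - 1*(-11))) = 6*(-1 + (k + 11)) = 6*(-1 + (11 + k)) = 6*(10 + k) = 60 + 6*k)
12*46 + u(-29) = 12*46 + (60 + 6*(-29)) = 552 + (60 - 174) = 552 - 114 = 438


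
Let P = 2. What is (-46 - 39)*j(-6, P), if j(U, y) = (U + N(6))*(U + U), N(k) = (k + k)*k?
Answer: 67320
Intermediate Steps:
N(k) = 2*k**2 (N(k) = (2*k)*k = 2*k**2)
j(U, y) = 2*U*(72 + U) (j(U, y) = (U + 2*6**2)*(U + U) = (U + 2*36)*(2*U) = (U + 72)*(2*U) = (72 + U)*(2*U) = 2*U*(72 + U))
(-46 - 39)*j(-6, P) = (-46 - 39)*(2*(-6)*(72 - 6)) = -170*(-6)*66 = -85*(-792) = 67320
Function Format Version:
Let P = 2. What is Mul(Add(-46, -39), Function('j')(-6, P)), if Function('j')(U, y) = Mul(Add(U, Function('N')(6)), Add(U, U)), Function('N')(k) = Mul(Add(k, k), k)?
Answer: 67320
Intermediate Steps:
Function('N')(k) = Mul(2, Pow(k, 2)) (Function('N')(k) = Mul(Mul(2, k), k) = Mul(2, Pow(k, 2)))
Function('j')(U, y) = Mul(2, U, Add(72, U)) (Function('j')(U, y) = Mul(Add(U, Mul(2, Pow(6, 2))), Add(U, U)) = Mul(Add(U, Mul(2, 36)), Mul(2, U)) = Mul(Add(U, 72), Mul(2, U)) = Mul(Add(72, U), Mul(2, U)) = Mul(2, U, Add(72, U)))
Mul(Add(-46, -39), Function('j')(-6, P)) = Mul(Add(-46, -39), Mul(2, -6, Add(72, -6))) = Mul(-85, Mul(2, -6, 66)) = Mul(-85, -792) = 67320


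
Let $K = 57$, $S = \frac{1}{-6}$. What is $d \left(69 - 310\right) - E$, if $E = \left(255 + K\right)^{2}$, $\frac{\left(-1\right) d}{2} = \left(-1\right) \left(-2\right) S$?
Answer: $- \frac{292514}{3} \approx -97505.0$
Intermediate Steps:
$S = - \frac{1}{6} \approx -0.16667$
$d = \frac{2}{3}$ ($d = - 2 \left(-1\right) \left(-2\right) \left(- \frac{1}{6}\right) = - 2 \cdot 2 \left(- \frac{1}{6}\right) = \left(-2\right) \left(- \frac{1}{3}\right) = \frac{2}{3} \approx 0.66667$)
$E = 97344$ ($E = \left(255 + 57\right)^{2} = 312^{2} = 97344$)
$d \left(69 - 310\right) - E = \frac{2 \left(69 - 310\right)}{3} - 97344 = \frac{2}{3} \left(-241\right) - 97344 = - \frac{482}{3} - 97344 = - \frac{292514}{3}$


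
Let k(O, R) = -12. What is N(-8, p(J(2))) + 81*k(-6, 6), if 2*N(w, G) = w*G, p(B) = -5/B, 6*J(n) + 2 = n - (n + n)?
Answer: -1002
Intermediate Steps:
J(n) = -1/3 - n/6 (J(n) = -1/3 + (n - (n + n))/6 = -1/3 + (n - 2*n)/6 = -1/3 + (-n)/6 = -1/3 - n/6)
N(w, G) = G*w/2 (N(w, G) = (w*G)/2 = (G*w)/2 = G*w/2)
N(-8, p(J(2))) + 81*k(-6, 6) = (1/2)*(-5/(-1/3 - 1/6*2))*(-8) + 81*(-12) = (1/2)*(-5/(-1/3 - 1/3))*(-8) - 972 = (1/2)*(-5/(-2/3))*(-8) - 972 = (1/2)*(-5*(-3/2))*(-8) - 972 = (1/2)*(15/2)*(-8) - 972 = -30 - 972 = -1002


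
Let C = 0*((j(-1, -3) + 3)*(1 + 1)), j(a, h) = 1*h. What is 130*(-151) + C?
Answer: -19630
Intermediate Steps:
j(a, h) = h
C = 0 (C = 0*((-3 + 3)*(1 + 1)) = 0*(0*2) = 0*0 = 0)
130*(-151) + C = 130*(-151) + 0 = -19630 + 0 = -19630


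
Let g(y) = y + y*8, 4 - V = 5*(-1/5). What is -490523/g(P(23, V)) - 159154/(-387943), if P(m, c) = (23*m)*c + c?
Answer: -186499141289/9252440550 ≈ -20.157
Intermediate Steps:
V = 5 (V = 4 - 5*(-1/5) = 4 - 5*(-1*1/5) = 4 - 5*(-1)/5 = 4 - 1*(-1) = 4 + 1 = 5)
P(m, c) = c + 23*c*m (P(m, c) = 23*c*m + c = c + 23*c*m)
g(y) = 9*y (g(y) = y + 8*y = 9*y)
-490523/g(P(23, V)) - 159154/(-387943) = -490523*1/(45*(1 + 23*23)) - 159154/(-387943) = -490523*1/(45*(1 + 529)) - 159154*(-1/387943) = -490523/(9*(5*530)) + 159154/387943 = -490523/(9*2650) + 159154/387943 = -490523/23850 + 159154/387943 = -186499141289/9252440550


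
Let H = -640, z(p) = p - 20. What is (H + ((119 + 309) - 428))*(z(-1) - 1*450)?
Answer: 301440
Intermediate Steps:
z(p) = -20 + p
(H + ((119 + 309) - 428))*(z(-1) - 1*450) = (-640 + ((119 + 309) - 428))*((-20 - 1) - 1*450) = (-640 + (428 - 428))*(-21 - 450) = (-640 + 0)*(-471) = -640*(-471) = 301440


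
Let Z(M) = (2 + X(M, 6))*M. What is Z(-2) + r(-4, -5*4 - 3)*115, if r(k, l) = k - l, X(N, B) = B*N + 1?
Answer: 2203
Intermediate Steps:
X(N, B) = 1 + B*N
Z(M) = M*(3 + 6*M) (Z(M) = (2 + (1 + 6*M))*M = (3 + 6*M)*M = M*(3 + 6*M))
Z(-2) + r(-4, -5*4 - 3)*115 = 3*(-2)*(1 + 2*(-2)) + (-4 - (-5*4 - 3))*115 = 3*(-2)*(1 - 4) + (-4 - (-20 - 3))*115 = 3*(-2)*(-3) + (-4 - 1*(-23))*115 = 18 + (-4 + 23)*115 = 18 + 19*115 = 18 + 2185 = 2203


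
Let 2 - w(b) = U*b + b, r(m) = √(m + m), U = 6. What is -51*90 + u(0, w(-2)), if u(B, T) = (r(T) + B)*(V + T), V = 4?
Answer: -4590 + 80*√2 ≈ -4476.9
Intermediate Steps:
r(m) = √2*√m (r(m) = √(2*m) = √2*√m)
w(b) = 2 - 7*b (w(b) = 2 - (6*b + b) = 2 - 7*b)
u(B, T) = (4 + T)*(B + √2*√T) (u(B, T) = (√2*√T + B)*(4 + T) = (B + √2*√T)*(4 + T) = (4 + T)*(B + √2*√T))
-51*90 + u(0, w(-2)) = -51*90 + (4*0 + 0*(2 - 7*(-2)) + √2*(2 - 7*(-2))^(3/2) + 4*√2*√(2 - 7*(-2))) = -4590 + (0 + 0*(2 + 14) + √2*(2 + 14)^(3/2) + 4*√2*√(2 + 14)) = -4590 + (0 + 0*16 + √2*16^(3/2) + 4*√2*√16) = -4590 + (0 + 0 + √2*64 + 4*√2*4) = -4590 + (0 + 0 + 64*√2 + 16*√2) = -4590 + 80*√2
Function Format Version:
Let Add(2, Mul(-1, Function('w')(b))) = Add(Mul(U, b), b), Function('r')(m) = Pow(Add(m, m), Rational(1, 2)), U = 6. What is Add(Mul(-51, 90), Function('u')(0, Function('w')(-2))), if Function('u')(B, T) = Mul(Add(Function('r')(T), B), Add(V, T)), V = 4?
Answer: Add(-4590, Mul(80, Pow(2, Rational(1, 2)))) ≈ -4476.9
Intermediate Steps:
Function('r')(m) = Mul(Pow(2, Rational(1, 2)), Pow(m, Rational(1, 2))) (Function('r')(m) = Pow(Mul(2, m), Rational(1, 2)) = Mul(Pow(2, Rational(1, 2)), Pow(m, Rational(1, 2))))
Function('w')(b) = Add(2, Mul(-7, b)) (Function('w')(b) = Add(2, Mul(-1, Add(Mul(6, b), b))) = Add(2, Mul(-1, Mul(7, b))) = Add(2, Mul(-7, b)))
Function('u')(B, T) = Mul(Add(4, T), Add(B, Mul(Pow(2, Rational(1, 2)), Pow(T, Rational(1, 2))))) (Function('u')(B, T) = Mul(Add(Mul(Pow(2, Rational(1, 2)), Pow(T, Rational(1, 2))), B), Add(4, T)) = Mul(Add(B, Mul(Pow(2, Rational(1, 2)), Pow(T, Rational(1, 2)))), Add(4, T)) = Mul(Add(4, T), Add(B, Mul(Pow(2, Rational(1, 2)), Pow(T, Rational(1, 2))))))
Add(Mul(-51, 90), Function('u')(0, Function('w')(-2))) = Add(Mul(-51, 90), Add(Mul(4, 0), Mul(0, Add(2, Mul(-7, -2))), Mul(Pow(2, Rational(1, 2)), Pow(Add(2, Mul(-7, -2)), Rational(3, 2))), Mul(4, Pow(2, Rational(1, 2)), Pow(Add(2, Mul(-7, -2)), Rational(1, 2))))) = Add(-4590, Add(0, Mul(0, Add(2, 14)), Mul(Pow(2, Rational(1, 2)), Pow(Add(2, 14), Rational(3, 2))), Mul(4, Pow(2, Rational(1, 2)), Pow(Add(2, 14), Rational(1, 2))))) = Add(-4590, Add(0, Mul(0, 16), Mul(Pow(2, Rational(1, 2)), Pow(16, Rational(3, 2))), Mul(4, Pow(2, Rational(1, 2)), Pow(16, Rational(1, 2))))) = Add(-4590, Add(0, 0, Mul(Pow(2, Rational(1, 2)), 64), Mul(4, Pow(2, Rational(1, 2)), 4))) = Add(-4590, Add(0, 0, Mul(64, Pow(2, Rational(1, 2))), Mul(16, Pow(2, Rational(1, 2))))) = Add(-4590, Mul(80, Pow(2, Rational(1, 2))))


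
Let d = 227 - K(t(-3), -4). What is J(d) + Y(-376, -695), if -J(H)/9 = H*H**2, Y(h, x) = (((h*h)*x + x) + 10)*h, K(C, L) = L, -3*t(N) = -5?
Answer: 36833696361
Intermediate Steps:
t(N) = 5/3 (t(N) = -1/3*(-5) = 5/3)
Y(h, x) = h*(10 + x + x*h**2) (Y(h, x) = ((h**2*x + x) + 10)*h = ((x*h**2 + x) + 10)*h = ((x + x*h**2) + 10)*h = (10 + x + x*h**2)*h = h*(10 + x + x*h**2))
d = 231 (d = 227 - 1*(-4) = 227 + 4 = 231)
J(H) = -9*H**3 (J(H) = -9*H*H**2 = -9*H**3)
J(d) + Y(-376, -695) = -9*231**3 - 376*(10 - 695 - 695*(-376)**2) = -9*12326391 - 376*(10 - 695 - 695*141376) = -110937519 - 376*(10 - 695 - 98256320) = -110937519 - 376*(-98257005) = -110937519 + 36944633880 = 36833696361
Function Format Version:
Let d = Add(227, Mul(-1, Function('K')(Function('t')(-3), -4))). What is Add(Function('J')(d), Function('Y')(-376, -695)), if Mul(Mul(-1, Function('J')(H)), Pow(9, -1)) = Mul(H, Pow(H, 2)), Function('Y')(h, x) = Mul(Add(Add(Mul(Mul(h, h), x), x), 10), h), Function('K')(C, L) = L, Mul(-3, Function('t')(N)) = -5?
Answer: 36833696361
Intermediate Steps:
Function('t')(N) = Rational(5, 3) (Function('t')(N) = Mul(Rational(-1, 3), -5) = Rational(5, 3))
Function('Y')(h, x) = Mul(h, Add(10, x, Mul(x, Pow(h, 2)))) (Function('Y')(h, x) = Mul(Add(Add(Mul(Pow(h, 2), x), x), 10), h) = Mul(Add(Add(Mul(x, Pow(h, 2)), x), 10), h) = Mul(Add(Add(x, Mul(x, Pow(h, 2))), 10), h) = Mul(Add(10, x, Mul(x, Pow(h, 2))), h) = Mul(h, Add(10, x, Mul(x, Pow(h, 2)))))
d = 231 (d = Add(227, Mul(-1, -4)) = Add(227, 4) = 231)
Function('J')(H) = Mul(-9, Pow(H, 3)) (Function('J')(H) = Mul(-9, Mul(H, Pow(H, 2))) = Mul(-9, Pow(H, 3)))
Add(Function('J')(d), Function('Y')(-376, -695)) = Add(Mul(-9, Pow(231, 3)), Mul(-376, Add(10, -695, Mul(-695, Pow(-376, 2))))) = Add(Mul(-9, 12326391), Mul(-376, Add(10, -695, Mul(-695, 141376)))) = Add(-110937519, Mul(-376, Add(10, -695, -98256320))) = Add(-110937519, Mul(-376, -98257005)) = Add(-110937519, 36944633880) = 36833696361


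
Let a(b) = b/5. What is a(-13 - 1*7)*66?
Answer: -264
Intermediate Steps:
a(b) = b/5 (a(b) = b*(1/5) = b/5)
a(-13 - 1*7)*66 = ((-13 - 1*7)/5)*66 = ((-13 - 7)/5)*66 = ((1/5)*(-20))*66 = -4*66 = -264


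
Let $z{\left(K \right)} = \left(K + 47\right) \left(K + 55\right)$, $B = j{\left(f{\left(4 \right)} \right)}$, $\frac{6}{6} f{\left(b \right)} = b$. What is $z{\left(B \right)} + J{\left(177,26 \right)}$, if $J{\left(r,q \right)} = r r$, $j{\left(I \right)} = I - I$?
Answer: $33914$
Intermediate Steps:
$f{\left(b \right)} = b$
$j{\left(I \right)} = 0$
$B = 0$
$z{\left(K \right)} = \left(47 + K\right) \left(55 + K\right)$
$J{\left(r,q \right)} = r^{2}$
$z{\left(B \right)} + J{\left(177,26 \right)} = \left(2585 + 0^{2} + 102 \cdot 0\right) + 177^{2} = \left(2585 + 0 + 0\right) + 31329 = 2585 + 31329 = 33914$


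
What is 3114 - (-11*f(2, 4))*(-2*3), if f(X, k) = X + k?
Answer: 2718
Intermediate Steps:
3114 - (-11*f(2, 4))*(-2*3) = 3114 - (-11*(2 + 4))*(-2*3) = 3114 - (-11*6)*(-6) = 3114 - (-66)*(-6) = 3114 - 1*396 = 3114 - 396 = 2718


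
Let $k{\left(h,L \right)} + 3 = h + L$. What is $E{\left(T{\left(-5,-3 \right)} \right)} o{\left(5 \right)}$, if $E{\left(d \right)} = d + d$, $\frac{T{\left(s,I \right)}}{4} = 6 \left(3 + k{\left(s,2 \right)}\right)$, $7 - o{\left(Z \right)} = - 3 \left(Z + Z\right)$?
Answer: $-5328$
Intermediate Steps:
$k{\left(h,L \right)} = -3 + L + h$ ($k{\left(h,L \right)} = -3 + \left(h + L\right) = -3 + \left(L + h\right) = -3 + L + h$)
$o{\left(Z \right)} = 7 + 6 Z$ ($o{\left(Z \right)} = 7 - - 3 \left(Z + Z\right) = 7 - - 3 \cdot 2 Z = 7 - - 6 Z = 7 + 6 Z$)
$T{\left(s,I \right)} = 48 + 24 s$ ($T{\left(s,I \right)} = 4 \cdot 6 \left(3 + \left(-3 + 2 + s\right)\right) = 4 \cdot 6 \left(3 + \left(-1 + s\right)\right) = 4 \cdot 6 \left(2 + s\right) = 4 \left(12 + 6 s\right) = 48 + 24 s$)
$E{\left(d \right)} = 2 d$
$E{\left(T{\left(-5,-3 \right)} \right)} o{\left(5 \right)} = 2 \left(48 + 24 \left(-5\right)\right) \left(7 + 6 \cdot 5\right) = 2 \left(48 - 120\right) \left(7 + 30\right) = 2 \left(-72\right) 37 = \left(-144\right) 37 = -5328$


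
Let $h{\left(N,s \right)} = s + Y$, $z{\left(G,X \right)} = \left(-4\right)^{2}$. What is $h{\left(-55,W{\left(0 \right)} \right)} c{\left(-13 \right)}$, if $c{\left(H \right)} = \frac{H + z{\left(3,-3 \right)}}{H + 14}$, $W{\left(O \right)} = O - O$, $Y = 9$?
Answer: $27$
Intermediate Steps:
$W{\left(O \right)} = 0$
$z{\left(G,X \right)} = 16$
$h{\left(N,s \right)} = 9 + s$ ($h{\left(N,s \right)} = s + 9 = 9 + s$)
$c{\left(H \right)} = \frac{16 + H}{14 + H}$ ($c{\left(H \right)} = \frac{H + 16}{H + 14} = \frac{16 + H}{14 + H}$)
$h{\left(-55,W{\left(0 \right)} \right)} c{\left(-13 \right)} = \left(9 + 0\right) \frac{16 - 13}{14 - 13} = 9 \cdot 1^{-1} \cdot 3 = 9 \cdot 1 \cdot 3 = 9 \cdot 3 = 27$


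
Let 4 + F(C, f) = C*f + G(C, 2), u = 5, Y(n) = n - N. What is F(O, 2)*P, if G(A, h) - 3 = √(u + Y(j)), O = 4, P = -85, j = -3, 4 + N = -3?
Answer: -850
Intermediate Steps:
N = -7 (N = -4 - 3 = -7)
Y(n) = 7 + n (Y(n) = n - 1*(-7) = n + 7 = 7 + n)
G(A, h) = 6 (G(A, h) = 3 + √(5 + (7 - 3)) = 3 + √(5 + 4) = 3 + √9 = 3 + 3 = 6)
F(C, f) = 2 + C*f (F(C, f) = -4 + (C*f + 6) = -4 + (6 + C*f) = 2 + C*f)
F(O, 2)*P = (2 + 4*2)*(-85) = (2 + 8)*(-85) = 10*(-85) = -850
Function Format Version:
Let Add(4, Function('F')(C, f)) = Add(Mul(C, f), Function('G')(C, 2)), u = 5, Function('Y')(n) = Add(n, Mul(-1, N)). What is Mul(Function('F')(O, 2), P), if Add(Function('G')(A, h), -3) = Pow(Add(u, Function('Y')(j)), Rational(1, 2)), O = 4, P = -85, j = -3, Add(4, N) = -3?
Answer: -850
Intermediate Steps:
N = -7 (N = Add(-4, -3) = -7)
Function('Y')(n) = Add(7, n) (Function('Y')(n) = Add(n, Mul(-1, -7)) = Add(n, 7) = Add(7, n))
Function('G')(A, h) = 6 (Function('G')(A, h) = Add(3, Pow(Add(5, Add(7, -3)), Rational(1, 2))) = Add(3, Pow(Add(5, 4), Rational(1, 2))) = Add(3, Pow(9, Rational(1, 2))) = Add(3, 3) = 6)
Function('F')(C, f) = Add(2, Mul(C, f)) (Function('F')(C, f) = Add(-4, Add(Mul(C, f), 6)) = Add(-4, Add(6, Mul(C, f))) = Add(2, Mul(C, f)))
Mul(Function('F')(O, 2), P) = Mul(Add(2, Mul(4, 2)), -85) = Mul(Add(2, 8), -85) = Mul(10, -85) = -850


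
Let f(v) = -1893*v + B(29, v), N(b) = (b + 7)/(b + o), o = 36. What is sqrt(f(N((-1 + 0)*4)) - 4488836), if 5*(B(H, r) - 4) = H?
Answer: I*sqrt(7182405870)/40 ≈ 2118.7*I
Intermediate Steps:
B(H, r) = 4 + H/5
N(b) = (7 + b)/(36 + b) (N(b) = (b + 7)/(b + 36) = (7 + b)/(36 + b))
f(v) = 49/5 - 1893*v (f(v) = -1893*v + (4 + (1/5)*29) = -1893*v + (4 + 29/5) = -1893*v + 49/5 = 49/5 - 1893*v)
sqrt(f(N((-1 + 0)*4)) - 4488836) = sqrt((49/5 - 1893*(7 + (-1 + 0)*4)/(36 + (-1 + 0)*4)) - 4488836) = sqrt((49/5 - 1893*(7 - 1*4)/(36 - 1*4)) - 4488836) = sqrt((49/5 - 1893*(7 - 4)/(36 - 4)) - 4488836) = sqrt((49/5 - 1893*3/32) - 4488836) = sqrt((49/5 - 5679/32) - 4488836) = sqrt(-26827/160 - 4488836) = sqrt(-718240587/160) = I*sqrt(7182405870)/40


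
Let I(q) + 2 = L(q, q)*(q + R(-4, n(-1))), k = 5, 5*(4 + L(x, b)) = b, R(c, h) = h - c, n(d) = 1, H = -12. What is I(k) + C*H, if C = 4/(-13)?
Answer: -368/13 ≈ -28.308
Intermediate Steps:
L(x, b) = -4 + b/5
I(q) = -2 + (-4 + q/5)*(5 + q) (I(q) = -2 + (-4 + q/5)*(q + (1 - 1*(-4))) = -2 + (-4 + q/5)*(q + (1 + 4)) = -2 + (-4 + q/5)*(q + 5) = -2 + (-4 + q/5)*(5 + q))
C = -4/13 (C = 4*(-1/13) = -4/13 ≈ -0.30769)
I(k) + C*H = (-22 - 3*5 + (⅕)*5²) - 4/13*(-12) = (-22 - 15 + (⅕)*25) + 48/13 = (-22 - 15 + 5) + 48/13 = -32 + 48/13 = -368/13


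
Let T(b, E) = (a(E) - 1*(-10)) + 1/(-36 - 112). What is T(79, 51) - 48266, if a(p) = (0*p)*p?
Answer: -7141889/148 ≈ -48256.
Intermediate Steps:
a(p) = 0 (a(p) = 0*p = 0)
T(b, E) = 1479/148 (T(b, E) = (0 - 1*(-10)) + 1/(-36 - 112) = (0 + 10) + 1/(-148) = 10 - 1/148 = 1479/148)
T(79, 51) - 48266 = 1479/148 - 48266 = -7141889/148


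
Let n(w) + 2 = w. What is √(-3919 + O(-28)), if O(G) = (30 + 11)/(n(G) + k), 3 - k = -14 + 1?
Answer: I*√768698/14 ≈ 62.625*I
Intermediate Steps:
k = 16 (k = 3 - (-14 + 1) = 3 - 1*(-13) = 3 + 13 = 16)
n(w) = -2 + w
O(G) = 41/(14 + G) (O(G) = (30 + 11)/((-2 + G) + 16) = 41/(14 + G))
√(-3919 + O(-28)) = √(-3919 + 41/(14 - 28)) = √(-3919 + 41/(-14)) = √(-3919 + 41*(-1/14)) = √(-3919 - 41/14) = √(-54907/14) = I*√768698/14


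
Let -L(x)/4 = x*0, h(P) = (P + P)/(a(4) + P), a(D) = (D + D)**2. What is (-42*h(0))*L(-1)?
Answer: 0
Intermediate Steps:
a(D) = 4*D**2 (a(D) = (2*D)**2 = 4*D**2)
h(P) = 2*P/(64 + P) (h(P) = (P + P)/(4*4**2 + P) = (2*P)/(4*16 + P) = (2*P)/(64 + P) = 2*P/(64 + P))
L(x) = 0 (L(x) = -4*x*0 = -4*0 = 0)
(-42*h(0))*L(-1) = -84*0/(64 + 0)*0 = -84*0/64*0 = -42*0*0 = 0*0 = 0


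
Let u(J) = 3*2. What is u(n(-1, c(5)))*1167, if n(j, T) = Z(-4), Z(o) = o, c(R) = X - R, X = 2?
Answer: 7002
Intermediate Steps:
c(R) = 2 - R
n(j, T) = -4
u(J) = 6
u(n(-1, c(5)))*1167 = 6*1167 = 7002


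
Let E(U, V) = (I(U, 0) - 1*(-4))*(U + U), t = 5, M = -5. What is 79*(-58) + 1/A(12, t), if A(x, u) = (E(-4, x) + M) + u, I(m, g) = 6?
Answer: -366561/80 ≈ -4582.0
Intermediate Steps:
E(U, V) = 20*U (E(U, V) = (6 - 1*(-4))*(U + U) = (6 + 4)*(2*U) = 10*(2*U) = 20*U)
A(x, u) = -85 + u (A(x, u) = (20*(-4) - 5) + u = (-80 - 5) + u = -85 + u)
79*(-58) + 1/A(12, t) = 79*(-58) + 1/(-85 + 5) = -4582 + 1/(-80) = -4582 - 1/80 = -366561/80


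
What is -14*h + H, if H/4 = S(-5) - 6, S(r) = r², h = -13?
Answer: 258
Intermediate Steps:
H = 76 (H = 4*((-5)² - 6) = 4*(25 - 6) = 4*19 = 76)
-14*h + H = -14*(-13) + 76 = 182 + 76 = 258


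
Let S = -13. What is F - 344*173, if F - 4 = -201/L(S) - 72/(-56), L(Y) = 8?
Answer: -3333783/56 ≈ -59532.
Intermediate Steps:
F = -1111/56 (F = 4 + (-201/8 - 72/(-56)) = 4 + (-201*1/8 - 72*(-1/56)) = 4 + (-201/8 + 9/7) = 4 - 1335/56 = -1111/56 ≈ -19.839)
F - 344*173 = -1111/56 - 344*173 = -1111/56 - 59512 = -3333783/56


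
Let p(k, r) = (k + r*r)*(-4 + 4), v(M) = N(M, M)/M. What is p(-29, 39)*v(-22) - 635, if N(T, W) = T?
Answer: -635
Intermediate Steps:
v(M) = 1 (v(M) = M/M = 1)
p(k, r) = 0 (p(k, r) = (k + r²)*0 = 0)
p(-29, 39)*v(-22) - 635 = 0*1 - 635 = 0 - 635 = -635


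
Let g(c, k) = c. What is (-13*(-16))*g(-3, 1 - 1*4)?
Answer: -624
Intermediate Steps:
(-13*(-16))*g(-3, 1 - 1*4) = -13*(-16)*(-3) = 208*(-3) = -624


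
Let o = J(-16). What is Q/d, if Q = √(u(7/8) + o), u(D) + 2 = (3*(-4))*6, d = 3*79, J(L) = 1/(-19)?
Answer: I*√26733/4503 ≈ 0.03631*I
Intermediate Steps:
J(L) = -1/19
o = -1/19 ≈ -0.052632
d = 237
u(D) = -74 (u(D) = -2 + (3*(-4))*6 = -2 - 12*6 = -2 - 72 = -74)
Q = I*√26733/19 (Q = √(-74 - 1/19) = √(-1407/19) = I*√26733/19 ≈ 8.6054*I)
Q/d = (I*√26733/19)/237 = (I*√26733/19)*(1/237) = I*√26733/4503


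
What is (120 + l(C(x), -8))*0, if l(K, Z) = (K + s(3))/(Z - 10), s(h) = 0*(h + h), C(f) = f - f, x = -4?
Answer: 0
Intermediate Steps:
C(f) = 0
s(h) = 0 (s(h) = 0*(2*h) = 0)
l(K, Z) = K/(-10 + Z) (l(K, Z) = (K + 0)/(Z - 10) = K/(-10 + Z))
(120 + l(C(x), -8))*0 = (120 + 0/(-10 - 8))*0 = (120 + 0/(-18))*0 = (120 + 0*(-1/18))*0 = (120 + 0)*0 = 120*0 = 0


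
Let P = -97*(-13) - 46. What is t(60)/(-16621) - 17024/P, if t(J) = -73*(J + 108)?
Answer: -268055144/20194515 ≈ -13.274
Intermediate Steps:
t(J) = -7884 - 73*J (t(J) = -73*(108 + J) = -7884 - 73*J)
P = 1215 (P = 1261 - 46 = 1215)
t(60)/(-16621) - 17024/P = (-7884 - 73*60)/(-16621) - 17024/1215 = (-7884 - 4380)*(-1/16621) - 17024*1/1215 = -12264*(-1/16621) - 17024/1215 = 12264/16621 - 17024/1215 = -268055144/20194515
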